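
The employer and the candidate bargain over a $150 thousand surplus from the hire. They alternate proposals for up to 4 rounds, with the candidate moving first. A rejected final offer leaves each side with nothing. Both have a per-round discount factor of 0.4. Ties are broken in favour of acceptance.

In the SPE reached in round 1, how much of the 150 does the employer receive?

Work backward from the last round.
Round 4 (the employer proposes): the candidate will accept anything ≥ 0, so the employer offers 0 and keeps 150.
Round 3 (the candidate proposes): the employer can get 150 next round, worth 0.4 × 150 = 60 now. The candidate offers 60 and keeps 150 − 60 = 90.
Round 2 (the employer proposes): the candidate can get 90 next round, worth 0.4 × 90 = 36 now; the employer offers that and keeps 114.
Round 1 (the candidate proposes): the employer can get 114 next round, worth 0.4 × 114 = 45.6 now. The candidate offers 45.6 and keeps 150 − 45.6 = 104.4.

45.6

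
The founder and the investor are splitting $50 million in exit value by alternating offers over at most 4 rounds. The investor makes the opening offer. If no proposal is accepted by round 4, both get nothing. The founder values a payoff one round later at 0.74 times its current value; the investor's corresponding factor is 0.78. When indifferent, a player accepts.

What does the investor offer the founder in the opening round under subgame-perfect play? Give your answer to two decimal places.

29.50

Round 4 (the founder proposes): rejection yields 0 for the investor; the founder offers 0 and keeps 50.
Round 3 (the investor proposes): the founder can get 50 next round, worth 0.74 × 50 = 37 now, so the investor offers 37, keeping 13.
Round 2 (the founder proposes): the investor can get 13 next round, worth 0.78 × 13 = 10.14 now, so the founder offers 10.14, keeping 39.86.
Round 1 (the investor proposes): the founder can get 39.86 next round, worth 0.74 × 39.86 = 29.4964 now. The investor offers 29.4964 and keeps 50 − 29.4964 = 20.5036.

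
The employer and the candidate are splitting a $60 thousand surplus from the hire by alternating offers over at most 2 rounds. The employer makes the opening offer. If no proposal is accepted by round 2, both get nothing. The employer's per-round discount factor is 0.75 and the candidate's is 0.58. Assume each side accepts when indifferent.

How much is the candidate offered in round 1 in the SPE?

Round 2 (the candidate proposes): the employer will accept anything ≥ 0, so the candidate offers 0 and keeps 60.
Round 1 (the employer proposes): the candidate can get 60 next round, worth 0.58 × 60 = 34.8 now. The employer offers 34.8 and keeps 60 − 34.8 = 25.2.

34.8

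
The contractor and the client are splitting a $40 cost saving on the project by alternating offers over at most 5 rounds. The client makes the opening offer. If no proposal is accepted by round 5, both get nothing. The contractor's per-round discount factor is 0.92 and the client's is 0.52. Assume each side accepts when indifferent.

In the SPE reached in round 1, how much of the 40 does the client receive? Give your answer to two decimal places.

Round 5 (the client proposes): the contractor will accept anything ≥ 0, so the client offers 0 and keeps 40.
Round 4 (the contractor proposes): the client can get 40 next round, worth 0.52 × 40 = 20.8 now, so the contractor offers 20.8, keeping 19.2.
Round 3 (the client proposes): the contractor can get 19.2 next round, worth 0.92 × 19.2 = 17.664 now. The client offers 17.664 and keeps 40 − 17.664 = 22.336.
Round 2 (the contractor proposes): the client can get 22.336 next round, worth 0.52 × 22.336 = 11.61472 now, so the contractor offers 11.61472, keeping 28.38528.
Round 1 (the client proposes): the contractor can get 28.38528 next round, worth 0.92 × 28.38528 = 26.1144576 now, so the client offers 26.1144576, keeping 13.8855424.

13.89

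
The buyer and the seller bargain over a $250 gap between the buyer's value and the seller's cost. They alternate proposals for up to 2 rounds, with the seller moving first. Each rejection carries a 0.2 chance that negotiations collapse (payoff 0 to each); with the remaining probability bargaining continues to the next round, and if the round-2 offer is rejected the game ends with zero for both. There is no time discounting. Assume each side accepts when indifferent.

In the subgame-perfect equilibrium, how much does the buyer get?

Round 2 (the buyer proposes): rejection yields 0 for the seller; the buyer offers 0 and keeps 250.
Round 1 (the seller proposes): rejecting gives the buyer an expected 0.8 × 250 = 200, so the seller offers 200, keeping 50.

200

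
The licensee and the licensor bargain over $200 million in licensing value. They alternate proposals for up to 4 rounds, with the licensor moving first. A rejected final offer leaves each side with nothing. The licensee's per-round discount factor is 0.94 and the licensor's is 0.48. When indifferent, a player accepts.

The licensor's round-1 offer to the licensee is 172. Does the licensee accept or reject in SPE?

Reject

Round 4 (the licensee proposes): the licensor will accept anything ≥ 0, so the licensee offers 0 and keeps 200.
Round 3 (the licensor proposes): the licensee can get 200 next round, worth 0.94 × 200 = 188 now; the licensor offers that and keeps 12.
Round 2 (the licensee proposes): the licensor can get 12 next round, worth 0.48 × 12 = 5.76 now, so the licensee offers 5.76, keeping 194.24.
So by rejecting in round 1, the licensee gets 194.24 next round, worth 0.94 × 194.24 = 182.5856 now.
Offer 172 < 182.5856, so the licensee rejects.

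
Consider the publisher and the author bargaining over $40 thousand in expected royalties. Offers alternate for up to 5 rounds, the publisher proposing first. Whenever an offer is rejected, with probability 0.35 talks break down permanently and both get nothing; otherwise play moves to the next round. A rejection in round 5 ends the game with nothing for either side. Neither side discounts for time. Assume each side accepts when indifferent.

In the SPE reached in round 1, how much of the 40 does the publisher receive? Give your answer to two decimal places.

By backward induction:
Round 5 (the publisher proposes): rejection yields 0 for the author; the publisher offers 0 and keeps 40.
Round 4 (the author proposes): rejecting gives the publisher an expected 0.65 × 40 = 26, so the author offers 26, keeping 14.
Round 3 (the publisher proposes): rejecting gives the author an expected 0.65 × 14 = 9.1; the publisher offers that and keeps 30.9.
Round 2 (the author proposes): rejecting gives the publisher an expected 0.65 × 30.9 = 20.085, so the author offers 20.085, keeping 19.915.
Round 1 (the publisher proposes): rejecting gives the author an expected 0.65 × 19.915 = 12.94475. The publisher offers 12.94475 and keeps 40 − 12.94475 = 27.05525.

27.06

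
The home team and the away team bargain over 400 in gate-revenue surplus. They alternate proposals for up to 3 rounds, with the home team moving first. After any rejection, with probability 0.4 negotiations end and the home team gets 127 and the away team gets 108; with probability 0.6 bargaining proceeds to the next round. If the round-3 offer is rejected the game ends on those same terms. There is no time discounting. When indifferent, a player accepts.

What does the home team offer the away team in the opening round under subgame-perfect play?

Round 3 (the home team proposes): the away team gets 108 if talks fail, so the home team offers 108 and keeps 292.
Round 2 (the away team proposes): rejecting gives the home team an expected 0.6 × 292 + 0.4 × 127 = 226; the away team offers that and keeps 174.
Round 1 (the home team proposes): rejecting gives the away team an expected 0.6 × 174 + 0.4 × 108 = 147.6. The home team offers 147.6 and keeps 400 − 147.6 = 252.4.

147.6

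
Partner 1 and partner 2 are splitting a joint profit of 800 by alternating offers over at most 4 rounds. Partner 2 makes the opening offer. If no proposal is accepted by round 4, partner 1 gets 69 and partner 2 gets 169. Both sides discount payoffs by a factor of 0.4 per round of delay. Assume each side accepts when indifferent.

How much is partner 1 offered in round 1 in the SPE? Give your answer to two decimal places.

232.38

Work backward from the last round.
Round 4 (partner 1 proposes): partner 2 gets 169 if talks fail, so partner 1 offers 169 and keeps 631.
Round 3 (partner 2 proposes): partner 1 can get 631 next round, worth 0.4 × 631 = 252.4 now. Partner 2 offers 252.4 and keeps 800 − 252.4 = 547.6.
Round 2 (partner 1 proposes): partner 2 can get 547.6 next round, worth 0.4 × 547.6 = 219.04 now, so partner 1 offers 219.04, keeping 580.96.
Round 1 (partner 2 proposes): partner 1 can get 580.96 next round, worth 0.4 × 580.96 = 232.384 now. Partner 2 offers 232.384 and keeps 800 − 232.384 = 567.616.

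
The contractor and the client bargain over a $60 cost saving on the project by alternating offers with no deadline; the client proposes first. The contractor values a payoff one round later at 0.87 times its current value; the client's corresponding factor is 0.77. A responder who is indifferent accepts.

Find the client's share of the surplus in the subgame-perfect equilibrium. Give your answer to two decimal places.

23.63

Let x be the client's share when the client proposes and y be the contractor's share when the contractor proposes.
The contractor accepts iff offered ≥ 0.87·y, so x = 60 − 0.87y. Symmetrically y = 60 − 0.77x.
Substituting: x = 60 − 0.87(60 − 0.77x), giving x(1 − 0.77·0.87) = 60(1 − 0.87).
So x = 60 × 0.13 / 0.3301 ≈ 23.6292, and the contractor receives 60 − x ≈ 36.3708.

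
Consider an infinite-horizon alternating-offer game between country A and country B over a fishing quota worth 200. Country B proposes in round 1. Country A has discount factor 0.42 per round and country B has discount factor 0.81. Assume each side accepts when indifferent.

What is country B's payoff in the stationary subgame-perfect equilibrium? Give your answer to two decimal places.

When country B proposes, country A accepts any offer worth at least 0.42 times what country A would get by proposing next round; and vice versa.
This gives x = 200 − 0.42y and y = 200 − 0.81x, where x and y are each side's share when it proposes.
Hence (1 − 0.42·0.81)x = 200(1 − 0.42), i.e. 0.6598·x = 116.
x ≈ 175.8109; country A's share is 200 − x ≈ 24.1891.

175.81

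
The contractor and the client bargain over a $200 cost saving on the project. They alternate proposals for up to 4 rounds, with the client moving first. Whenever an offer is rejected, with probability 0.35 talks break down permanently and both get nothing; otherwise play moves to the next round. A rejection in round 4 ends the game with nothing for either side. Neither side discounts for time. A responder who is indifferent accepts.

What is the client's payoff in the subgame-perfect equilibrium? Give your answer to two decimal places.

Round 4 (the contractor proposes): the client will accept anything ≥ 0, so the contractor offers 0 and keeps 200.
Round 3 (the client proposes): rejecting gives the contractor an expected 0.65 × 200 = 130. The client offers 130 and keeps 200 − 130 = 70.
Round 2 (the contractor proposes): rejecting gives the client an expected 0.65 × 70 = 45.5; the contractor offers that and keeps 154.5.
Round 1 (the client proposes): rejecting gives the contractor an expected 0.65 × 154.5 = 100.425; the client offers that and keeps 99.575.

99.58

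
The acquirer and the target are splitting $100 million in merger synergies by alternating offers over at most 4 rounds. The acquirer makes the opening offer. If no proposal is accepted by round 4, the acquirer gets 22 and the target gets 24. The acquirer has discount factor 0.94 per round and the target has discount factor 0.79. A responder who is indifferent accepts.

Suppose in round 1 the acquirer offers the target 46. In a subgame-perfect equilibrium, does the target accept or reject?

Round 4 (the target proposes): the acquirer gets 22 if talks fail, so the target offers 22 and keeps 78.
Round 3 (the acquirer proposes): the target can get 78 next round, worth 0.79 × 78 = 61.62 now. The acquirer offers 61.62 and keeps 100 − 61.62 = 38.38.
Round 2 (the target proposes): the acquirer can get 38.38 next round, worth 0.94 × 38.38 = 36.0772 now, so the target offers 36.0772, keeping 63.9228.
So by rejecting in round 1, the target gets 63.9228 next round, worth 0.79 × 63.9228 = 50.499012 now.
Offer 46 < 50.499012, so the target rejects.

Reject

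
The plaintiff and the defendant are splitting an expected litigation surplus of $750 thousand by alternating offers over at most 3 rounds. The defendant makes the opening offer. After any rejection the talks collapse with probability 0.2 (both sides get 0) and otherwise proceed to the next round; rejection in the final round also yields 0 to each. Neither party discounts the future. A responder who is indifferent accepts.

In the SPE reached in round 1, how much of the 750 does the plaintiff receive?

Round 3 (the defendant proposes): rejection yields 0 for the plaintiff; the defendant offers 0 and keeps 750.
Round 2 (the plaintiff proposes): rejecting gives the defendant an expected 0.8 × 750 = 600; the plaintiff offers that and keeps 150.
Round 1 (the defendant proposes): rejecting gives the plaintiff an expected 0.8 × 150 = 120. The defendant offers 120 and keeps 750 − 120 = 630.

120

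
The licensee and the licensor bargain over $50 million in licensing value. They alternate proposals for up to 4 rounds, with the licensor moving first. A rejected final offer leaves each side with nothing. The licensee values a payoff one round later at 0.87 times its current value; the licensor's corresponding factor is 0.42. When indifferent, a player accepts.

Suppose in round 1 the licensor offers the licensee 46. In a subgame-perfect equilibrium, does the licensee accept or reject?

Round 4 (the licensee proposes): rejection yields 0 for the licensor; the licensee offers 0 and keeps 50.
Round 3 (the licensor proposes): the licensee can get 50 next round, worth 0.87 × 50 = 43.5 now, so the licensor offers 43.5, keeping 6.5.
Round 2 (the licensee proposes): the licensor can get 6.5 next round, worth 0.42 × 6.5 = 2.73 now, so the licensee offers 2.73, keeping 47.27.
So by rejecting in round 1, the licensee gets 47.27 next round, worth 0.87 × 47.27 = 41.1249 now.
Offer 46 ≥ 41.1249, so the licensee accepts.

Accept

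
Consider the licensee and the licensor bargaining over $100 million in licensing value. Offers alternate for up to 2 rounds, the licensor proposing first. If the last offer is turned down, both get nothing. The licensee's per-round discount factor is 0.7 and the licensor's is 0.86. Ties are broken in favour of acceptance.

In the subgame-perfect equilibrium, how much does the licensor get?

Work backward from the last round.
Round 2 (the licensee proposes): rejection yields 0 for the licensor; the licensee offers 0 and keeps 100.
Round 1 (the licensor proposes): the licensee can get 100 next round, worth 0.7 × 100 = 70 now, so the licensor offers 70, keeping 30.

30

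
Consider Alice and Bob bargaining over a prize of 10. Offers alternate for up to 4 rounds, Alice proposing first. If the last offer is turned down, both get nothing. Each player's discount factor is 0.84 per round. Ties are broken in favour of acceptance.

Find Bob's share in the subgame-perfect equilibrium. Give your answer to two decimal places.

7.27

Round 4 (Bob proposes): Alice will accept anything ≥ 0, so Bob offers 0 and keeps 10.
Round 3 (Alice proposes): Bob can get 10 next round, worth 0.84 × 10 = 8.4 now. Alice offers 8.4 and keeps 10 − 8.4 = 1.6.
Round 2 (Bob proposes): Alice can get 1.6 next round, worth 0.84 × 1.6 = 1.344 now, so Bob offers 1.344, keeping 8.656.
Round 1 (Alice proposes): Bob can get 8.656 next round, worth 0.84 × 8.656 = 7.27104 now, so Alice offers 7.27104, keeping 2.72896.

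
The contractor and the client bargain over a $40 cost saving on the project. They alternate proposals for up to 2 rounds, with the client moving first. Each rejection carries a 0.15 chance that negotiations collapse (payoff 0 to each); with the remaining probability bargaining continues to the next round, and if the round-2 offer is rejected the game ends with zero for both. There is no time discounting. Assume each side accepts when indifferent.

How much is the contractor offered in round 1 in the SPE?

By backward induction:
Round 2 (the contractor proposes): rejection yields 0 for the client; the contractor offers 0 and keeps 40.
Round 1 (the client proposes): rejecting gives the contractor an expected 0.85 × 40 = 34. The client offers 34 and keeps 40 − 34 = 6.

34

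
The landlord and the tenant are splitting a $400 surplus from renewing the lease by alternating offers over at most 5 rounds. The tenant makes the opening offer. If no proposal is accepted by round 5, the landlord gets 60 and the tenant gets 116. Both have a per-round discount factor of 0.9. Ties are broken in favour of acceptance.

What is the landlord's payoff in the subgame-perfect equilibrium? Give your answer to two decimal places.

104.53

By backward induction:
Round 5 (the tenant proposes): the landlord gets 60 if talks fail, so the tenant offers 60 and keeps 340.
Round 4 (the landlord proposes): the tenant can get 340 next round, worth 0.9 × 340 = 306 now. The landlord offers 306 and keeps 400 − 306 = 94.
Round 3 (the tenant proposes): the landlord can get 94 next round, worth 0.9 × 94 = 84.6 now; the tenant offers that and keeps 315.4.
Round 2 (the landlord proposes): the tenant can get 315.4 next round, worth 0.9 × 315.4 = 283.86 now. The landlord offers 283.86 and keeps 400 − 283.86 = 116.14.
Round 1 (the tenant proposes): the landlord can get 116.14 next round, worth 0.9 × 116.14 = 104.526 now. The tenant offers 104.526 and keeps 400 − 104.526 = 295.474.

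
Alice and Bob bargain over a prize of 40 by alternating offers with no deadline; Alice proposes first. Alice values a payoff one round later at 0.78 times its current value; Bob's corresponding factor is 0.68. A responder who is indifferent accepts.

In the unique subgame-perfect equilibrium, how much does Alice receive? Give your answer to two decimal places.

27.26

When Alice proposes, Bob accepts any offer worth at least 0.68 times what Bob would get by proposing next round; and vice versa.
This gives x = 40 − 0.68y and y = 40 − 0.78x, where x and y are each side's share when it proposes.
Hence (1 − 0.68·0.78)x = 40(1 − 0.68), i.e. 0.4696·x = 12.8.
x ≈ 27.2572; Bob's share is 40 − x ≈ 12.7428.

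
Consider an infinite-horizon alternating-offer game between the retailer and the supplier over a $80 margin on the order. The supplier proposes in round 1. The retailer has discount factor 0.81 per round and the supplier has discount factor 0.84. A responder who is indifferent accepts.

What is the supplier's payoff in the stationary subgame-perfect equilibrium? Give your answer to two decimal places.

47.56

In a stationary SPE each proposer offers the other exactly their discounted continuation value.
If the supplier keeps x when proposing and the retailer keeps y when proposing, then x = 80 − 0.81y and y = 80 − 0.84x.
Solving: x = 80(1 − 0.81) / (1 − 0.84·0.81) = 15.2 / 0.3196 ≈ 47.5594.
The retailer gets 80 − 47.5594 ≈ 32.4406.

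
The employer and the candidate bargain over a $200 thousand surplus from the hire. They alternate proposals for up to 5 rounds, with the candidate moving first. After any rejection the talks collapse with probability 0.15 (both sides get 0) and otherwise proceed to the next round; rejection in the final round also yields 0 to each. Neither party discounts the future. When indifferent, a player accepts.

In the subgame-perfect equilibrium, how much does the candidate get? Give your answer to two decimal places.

Round 5 (the candidate proposes): rejection yields 0 for the employer; the candidate offers 0 and keeps 200.
Round 4 (the employer proposes): rejecting gives the candidate an expected 0.85 × 200 = 170. The employer offers 170 and keeps 200 − 170 = 30.
Round 3 (the candidate proposes): rejecting gives the employer an expected 0.85 × 30 = 25.5, so the candidate offers 25.5, keeping 174.5.
Round 2 (the employer proposes): rejecting gives the candidate an expected 0.85 × 174.5 = 148.325; the employer offers that and keeps 51.675.
Round 1 (the candidate proposes): rejecting gives the employer an expected 0.85 × 51.675 = 43.92375; the candidate offers that and keeps 156.07625.

156.08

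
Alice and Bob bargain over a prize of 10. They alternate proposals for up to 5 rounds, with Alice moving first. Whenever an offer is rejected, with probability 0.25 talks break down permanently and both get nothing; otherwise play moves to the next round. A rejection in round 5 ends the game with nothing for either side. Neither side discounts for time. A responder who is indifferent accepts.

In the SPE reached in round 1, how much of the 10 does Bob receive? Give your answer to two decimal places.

2.93

Round 5 (Alice proposes): rejection yields 0 for Bob; Alice offers 0 and keeps 10.
Round 4 (Bob proposes): rejecting gives Alice an expected 0.75 × 10 = 7.5. Bob offers 7.5 and keeps 10 − 7.5 = 2.5.
Round 3 (Alice proposes): rejecting gives Bob an expected 0.75 × 2.5 = 1.875; Alice offers that and keeps 8.125.
Round 2 (Bob proposes): rejecting gives Alice an expected 0.75 × 8.125 = 6.09375; Bob offers that and keeps 3.90625.
Round 1 (Alice proposes): rejecting gives Bob an expected 0.75 × 3.90625 = 2.9296875, so Alice offers 2.9296875, keeping 7.0703125.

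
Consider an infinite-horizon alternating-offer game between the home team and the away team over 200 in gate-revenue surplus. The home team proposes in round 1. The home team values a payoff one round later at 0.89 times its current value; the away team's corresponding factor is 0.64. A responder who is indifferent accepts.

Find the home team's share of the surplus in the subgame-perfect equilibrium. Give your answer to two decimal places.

In a stationary SPE each proposer offers the other exactly their discounted continuation value.
If the home team keeps x when proposing and the away team keeps y when proposing, then x = 200 − 0.64y and y = 200 − 0.89x.
Solving: x = 200(1 − 0.64) / (1 − 0.89·0.64) = 72 / 0.4304 ≈ 167.2862.
The away team gets 200 − 167.2862 ≈ 32.7138.

167.29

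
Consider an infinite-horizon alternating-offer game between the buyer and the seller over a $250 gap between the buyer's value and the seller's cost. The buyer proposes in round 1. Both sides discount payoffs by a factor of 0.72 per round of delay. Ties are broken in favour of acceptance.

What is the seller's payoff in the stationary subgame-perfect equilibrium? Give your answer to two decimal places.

When the buyer proposes, the seller accepts any offer worth at least 0.72 times what the seller would get by proposing next round; and vice versa.
This gives x = 250 − 0.72y and y = 250 − 0.72x, where x and y are each side's share when it proposes.
Hence (1 − 0.72·0.72)x = 250(1 − 0.72), i.e. 0.4816·x = 70.
x ≈ 145.3488; the seller's share is 250 − x ≈ 104.6512.

104.65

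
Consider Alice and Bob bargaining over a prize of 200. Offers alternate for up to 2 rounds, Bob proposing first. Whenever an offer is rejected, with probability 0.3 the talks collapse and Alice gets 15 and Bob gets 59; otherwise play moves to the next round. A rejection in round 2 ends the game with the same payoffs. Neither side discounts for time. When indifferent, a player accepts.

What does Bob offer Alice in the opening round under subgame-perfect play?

By backward induction:
Round 2 (Alice proposes): Bob gets 59 if talks fail, so Alice offers 59 and keeps 141.
Round 1 (Bob proposes): rejecting gives Alice an expected 0.7 × 141 + 0.3 × 15 = 103.2. Bob offers 103.2 and keeps 200 − 103.2 = 96.8.

103.2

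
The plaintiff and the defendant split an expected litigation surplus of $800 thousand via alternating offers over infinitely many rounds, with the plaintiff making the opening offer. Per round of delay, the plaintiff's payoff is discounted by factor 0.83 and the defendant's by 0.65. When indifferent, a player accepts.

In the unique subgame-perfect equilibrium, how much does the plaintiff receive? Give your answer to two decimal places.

In a stationary SPE each proposer offers the other exactly their discounted continuation value.
If the plaintiff keeps x when proposing and the defendant keeps y when proposing, then x = 800 − 0.65y and y = 800 − 0.83x.
Solving: x = 800(1 − 0.65) / (1 − 0.83·0.65) = 280 / 0.4605 ≈ 608.0347.
The defendant gets 800 − 608.0347 ≈ 191.9653.

608.03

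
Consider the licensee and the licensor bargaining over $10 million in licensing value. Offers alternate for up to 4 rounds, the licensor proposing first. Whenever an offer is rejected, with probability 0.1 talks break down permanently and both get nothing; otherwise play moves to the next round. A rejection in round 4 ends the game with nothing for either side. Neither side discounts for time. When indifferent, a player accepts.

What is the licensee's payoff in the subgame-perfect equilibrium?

Round 4 (the licensee proposes): the licensor will accept anything ≥ 0, so the licensee offers 0 and keeps 10.
Round 3 (the licensor proposes): rejecting gives the licensee an expected 0.9 × 10 = 9, so the licensor offers 9, keeping 1.
Round 2 (the licensee proposes): rejecting gives the licensor an expected 0.9 × 1 = 0.9. The licensee offers 0.9 and keeps 10 − 0.9 = 9.1.
Round 1 (the licensor proposes): rejecting gives the licensee an expected 0.9 × 9.1 = 8.19, so the licensor offers 8.19, keeping 1.81.

8.19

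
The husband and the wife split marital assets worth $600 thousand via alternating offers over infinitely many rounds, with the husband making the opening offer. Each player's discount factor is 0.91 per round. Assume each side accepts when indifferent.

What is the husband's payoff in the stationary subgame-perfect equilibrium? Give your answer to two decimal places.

314.14

In a stationary SPE each proposer offers the other exactly their discounted continuation value.
If the husband keeps x when proposing and the wife keeps y when proposing, then x = 600 − 0.91y and y = 600 − 0.91x.
Solving: x = 600(1 − 0.91) / (1 − 0.91·0.91) = 54 / 0.1719 ≈ 314.1361.
The wife gets 600 − 314.1361 ≈ 285.8639.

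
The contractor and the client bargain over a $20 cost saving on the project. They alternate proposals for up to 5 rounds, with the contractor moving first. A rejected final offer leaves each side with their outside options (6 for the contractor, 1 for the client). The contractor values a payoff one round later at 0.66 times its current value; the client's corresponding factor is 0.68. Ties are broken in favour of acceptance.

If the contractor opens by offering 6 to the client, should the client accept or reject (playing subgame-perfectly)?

Reject

Round 5 (the contractor proposes): the client gets 1 if talks fail, so the contractor offers 1 and keeps 19.
Round 4 (the client proposes): the contractor can get 19 next round, worth 0.66 × 19 = 12.54 now. The client offers 12.54 and keeps 20 − 12.54 = 7.46.
Round 3 (the contractor proposes): the client can get 7.46 next round, worth 0.68 × 7.46 = 5.0728 now, so the contractor offers 5.0728, keeping 14.9272.
Round 2 (the client proposes): the contractor can get 14.9272 next round, worth 0.66 × 14.9272 = 9.851952 now; the client offers that and keeps 10.148048.
So by rejecting in round 1, the client gets 10.148048 next round, worth 0.68 × 10.148048 = 6.90067264 now.
Offer 6 < 6.90067264, so the client rejects.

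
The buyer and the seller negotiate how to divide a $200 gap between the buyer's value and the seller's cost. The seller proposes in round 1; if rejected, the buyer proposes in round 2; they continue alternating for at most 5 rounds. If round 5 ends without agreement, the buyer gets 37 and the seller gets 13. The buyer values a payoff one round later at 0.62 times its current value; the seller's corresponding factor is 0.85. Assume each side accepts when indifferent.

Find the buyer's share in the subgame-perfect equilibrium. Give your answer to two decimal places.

38.68

Solve by backward induction from round 5.
Round 5 (the seller proposes): the buyer gets 37 if talks fail, so the seller offers 37 and keeps 163.
Round 4 (the buyer proposes): the seller can get 163 next round, worth 0.85 × 163 = 138.55 now. The buyer offers 138.55 and keeps 200 − 138.55 = 61.45.
Round 3 (the seller proposes): the buyer can get 61.45 next round, worth 0.62 × 61.45 = 38.099 now. The seller offers 38.099 and keeps 200 − 38.099 = 161.901.
Round 2 (the buyer proposes): the seller can get 161.901 next round, worth 0.85 × 161.901 = 137.61585 now, so the buyer offers 137.61585, keeping 62.38415.
Round 1 (the seller proposes): the buyer can get 62.38415 next round, worth 0.62 × 62.38415 = 38.678173 now; the seller offers that and keeps 161.321827.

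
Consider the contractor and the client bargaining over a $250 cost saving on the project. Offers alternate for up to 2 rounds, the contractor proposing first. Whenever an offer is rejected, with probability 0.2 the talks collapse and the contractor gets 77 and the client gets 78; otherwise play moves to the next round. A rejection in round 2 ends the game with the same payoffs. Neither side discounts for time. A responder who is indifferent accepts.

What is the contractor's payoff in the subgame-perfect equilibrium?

By backward induction:
Round 2 (the client proposes): the contractor gets 77 if talks fail, so the client offers 77 and keeps 173.
Round 1 (the contractor proposes): rejecting gives the client an expected 0.8 × 173 + 0.2 × 78 = 154. The contractor offers 154 and keeps 250 − 154 = 96.

96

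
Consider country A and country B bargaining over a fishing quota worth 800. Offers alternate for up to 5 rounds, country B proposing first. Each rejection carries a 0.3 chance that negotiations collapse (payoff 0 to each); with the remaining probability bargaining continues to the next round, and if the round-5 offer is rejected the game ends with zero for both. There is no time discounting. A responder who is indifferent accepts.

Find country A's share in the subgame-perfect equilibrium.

250.32

Round 5 (country B proposes): rejection yields 0 for country A; country B offers 0 and keeps 800.
Round 4 (country A proposes): rejecting gives country B an expected 0.7 × 800 = 560, so country A offers 560, keeping 240.
Round 3 (country B proposes): rejecting gives country A an expected 0.7 × 240 = 168, so country B offers 168, keeping 632.
Round 2 (country A proposes): rejecting gives country B an expected 0.7 × 632 = 442.4; country A offers that and keeps 357.6.
Round 1 (country B proposes): rejecting gives country A an expected 0.7 × 357.6 = 250.32. Country B offers 250.32 and keeps 800 − 250.32 = 549.68.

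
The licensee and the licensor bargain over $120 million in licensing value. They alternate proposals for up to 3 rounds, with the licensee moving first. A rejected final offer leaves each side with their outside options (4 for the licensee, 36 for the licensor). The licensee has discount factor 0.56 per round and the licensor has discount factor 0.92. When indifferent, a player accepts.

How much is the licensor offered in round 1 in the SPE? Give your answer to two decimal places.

67.12

Round 3 (the licensee proposes): the licensor gets 36 if talks fail, so the licensee offers 36 and keeps 84.
Round 2 (the licensor proposes): the licensee can get 84 next round, worth 0.56 × 84 = 47.04 now. The licensor offers 47.04 and keeps 120 − 47.04 = 72.96.
Round 1 (the licensee proposes): the licensor can get 72.96 next round, worth 0.92 × 72.96 = 67.1232 now; the licensee offers that and keeps 52.8768.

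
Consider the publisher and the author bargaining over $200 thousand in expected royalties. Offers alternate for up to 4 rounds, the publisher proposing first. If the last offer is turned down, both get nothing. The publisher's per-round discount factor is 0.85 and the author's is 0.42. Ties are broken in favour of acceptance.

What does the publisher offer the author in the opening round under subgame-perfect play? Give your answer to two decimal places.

42.59

By backward induction:
Round 4 (the author proposes): the publisher will accept anything ≥ 0, so the author offers 0 and keeps 200.
Round 3 (the publisher proposes): the author can get 200 next round, worth 0.42 × 200 = 84 now; the publisher offers that and keeps 116.
Round 2 (the author proposes): the publisher can get 116 next round, worth 0.85 × 116 = 98.6 now. The author offers 98.6 and keeps 200 − 98.6 = 101.4.
Round 1 (the publisher proposes): the author can get 101.4 next round, worth 0.42 × 101.4 = 42.588 now. The publisher offers 42.588 and keeps 200 − 42.588 = 157.412.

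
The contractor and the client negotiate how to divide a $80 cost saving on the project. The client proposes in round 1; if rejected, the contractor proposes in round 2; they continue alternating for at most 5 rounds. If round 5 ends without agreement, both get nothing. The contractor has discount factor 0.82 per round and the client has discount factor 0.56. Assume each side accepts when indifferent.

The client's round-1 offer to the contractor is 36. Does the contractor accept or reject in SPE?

Reject

Work out the contractor's continuation value if the offer is rejected.
Round 5 (the client proposes): rejection yields 0 for the contractor; the client offers 0 and keeps 80.
Round 4 (the contractor proposes): the client can get 80 next round, worth 0.56 × 80 = 44.8 now, so the contractor offers 44.8, keeping 35.2.
Round 3 (the client proposes): the contractor can get 35.2 next round, worth 0.82 × 35.2 = 28.864 now; the client offers that and keeps 51.136.
Round 2 (the contractor proposes): the client can get 51.136 next round, worth 0.56 × 51.136 = 28.63616 now, so the contractor offers 28.63616, keeping 51.36384.
So by rejecting in round 1, the contractor gets 51.36384 next round, worth 0.82 × 51.36384 = 42.1183488 now.
Offer 36 < 42.1183488, so the contractor rejects.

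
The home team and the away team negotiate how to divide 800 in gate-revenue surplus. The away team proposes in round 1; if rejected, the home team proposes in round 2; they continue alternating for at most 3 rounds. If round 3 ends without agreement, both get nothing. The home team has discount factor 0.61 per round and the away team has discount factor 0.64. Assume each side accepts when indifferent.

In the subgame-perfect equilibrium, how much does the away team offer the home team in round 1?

175.68

Round 3 (the away team proposes): the home team will accept anything ≥ 0, so the away team offers 0 and keeps 800.
Round 2 (the home team proposes): the away team can get 800 next round, worth 0.64 × 800 = 512 now, so the home team offers 512, keeping 288.
Round 1 (the away team proposes): the home team can get 288 next round, worth 0.61 × 288 = 175.68 now, so the away team offers 175.68, keeping 624.32.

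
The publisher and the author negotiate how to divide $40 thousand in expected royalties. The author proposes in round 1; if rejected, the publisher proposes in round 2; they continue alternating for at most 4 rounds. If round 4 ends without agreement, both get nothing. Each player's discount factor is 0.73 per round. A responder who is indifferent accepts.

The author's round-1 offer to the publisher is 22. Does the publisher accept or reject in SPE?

Round 4 (the publisher proposes): the author will accept anything ≥ 0, so the publisher offers 0 and keeps 40.
Round 3 (the author proposes): the publisher can get 40 next round, worth 0.73 × 40 = 29.2 now; the author offers that and keeps 10.8.
Round 2 (the publisher proposes): the author can get 10.8 next round, worth 0.73 × 10.8 = 7.884 now; the publisher offers that and keeps 32.116.
So by rejecting in round 1, the publisher gets 32.116 next round, worth 0.73 × 32.116 = 23.44468 now.
Offer 22 < 23.44468, so the publisher rejects.

Reject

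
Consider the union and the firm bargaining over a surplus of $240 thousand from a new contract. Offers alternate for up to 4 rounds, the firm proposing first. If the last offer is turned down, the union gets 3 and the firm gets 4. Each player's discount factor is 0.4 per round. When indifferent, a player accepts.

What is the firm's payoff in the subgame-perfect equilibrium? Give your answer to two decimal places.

Round 4 (the union proposes): the firm gets 4 if talks fail, so the union offers 4 and keeps 236.
Round 3 (the firm proposes): the union can get 236 next round, worth 0.4 × 236 = 94.4 now, so the firm offers 94.4, keeping 145.6.
Round 2 (the union proposes): the firm can get 145.6 next round, worth 0.4 × 145.6 = 58.24 now; the union offers that and keeps 181.76.
Round 1 (the firm proposes): the union can get 181.76 next round, worth 0.4 × 181.76 = 72.704 now. The firm offers 72.704 and keeps 240 − 72.704 = 167.296.

167.30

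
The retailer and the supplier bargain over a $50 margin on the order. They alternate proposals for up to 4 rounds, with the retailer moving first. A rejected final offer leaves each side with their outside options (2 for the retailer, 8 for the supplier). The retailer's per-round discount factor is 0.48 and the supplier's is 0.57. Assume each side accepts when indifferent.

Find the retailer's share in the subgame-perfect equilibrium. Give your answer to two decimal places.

27.69

Round 4 (the supplier proposes): the retailer gets 2 if talks fail, so the supplier offers 2 and keeps 48.
Round 3 (the retailer proposes): the supplier can get 48 next round, worth 0.57 × 48 = 27.36 now; the retailer offers that and keeps 22.64.
Round 2 (the supplier proposes): the retailer can get 22.64 next round, worth 0.48 × 22.64 = 10.8672 now; the supplier offers that and keeps 39.1328.
Round 1 (the retailer proposes): the supplier can get 39.1328 next round, worth 0.57 × 39.1328 = 22.305696 now; the retailer offers that and keeps 27.694304.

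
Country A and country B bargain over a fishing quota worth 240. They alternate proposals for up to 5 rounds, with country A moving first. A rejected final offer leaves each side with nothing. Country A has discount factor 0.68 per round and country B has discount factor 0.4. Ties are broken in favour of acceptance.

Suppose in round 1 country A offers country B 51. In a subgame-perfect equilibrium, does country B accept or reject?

Round 5 (country A proposes): rejection yields 0 for country B; country A offers 0 and keeps 240.
Round 4 (country B proposes): country A can get 240 next round, worth 0.68 × 240 = 163.2 now; country B offers that and keeps 76.8.
Round 3 (country A proposes): country B can get 76.8 next round, worth 0.4 × 76.8 = 30.72 now. Country A offers 30.72 and keeps 240 − 30.72 = 209.28.
Round 2 (country B proposes): country A can get 209.28 next round, worth 0.68 × 209.28 = 142.3104 now, so country B offers 142.3104, keeping 97.6896.
So by rejecting in round 1, country B gets 97.6896 next round, worth 0.4 × 97.6896 = 39.07584 now.
Offer 51 ≥ 39.07584, so country B accepts.

Accept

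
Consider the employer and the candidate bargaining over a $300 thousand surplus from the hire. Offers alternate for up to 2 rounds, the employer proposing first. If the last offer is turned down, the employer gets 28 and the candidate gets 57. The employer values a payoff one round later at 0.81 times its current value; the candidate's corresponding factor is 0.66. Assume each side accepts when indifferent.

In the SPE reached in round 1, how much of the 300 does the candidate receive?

Round 2 (the candidate proposes): the employer gets 28 if talks fail, so the candidate offers 28 and keeps 272.
Round 1 (the employer proposes): the candidate can get 272 next round, worth 0.66 × 272 = 179.52 now; the employer offers that and keeps 120.48.

179.52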